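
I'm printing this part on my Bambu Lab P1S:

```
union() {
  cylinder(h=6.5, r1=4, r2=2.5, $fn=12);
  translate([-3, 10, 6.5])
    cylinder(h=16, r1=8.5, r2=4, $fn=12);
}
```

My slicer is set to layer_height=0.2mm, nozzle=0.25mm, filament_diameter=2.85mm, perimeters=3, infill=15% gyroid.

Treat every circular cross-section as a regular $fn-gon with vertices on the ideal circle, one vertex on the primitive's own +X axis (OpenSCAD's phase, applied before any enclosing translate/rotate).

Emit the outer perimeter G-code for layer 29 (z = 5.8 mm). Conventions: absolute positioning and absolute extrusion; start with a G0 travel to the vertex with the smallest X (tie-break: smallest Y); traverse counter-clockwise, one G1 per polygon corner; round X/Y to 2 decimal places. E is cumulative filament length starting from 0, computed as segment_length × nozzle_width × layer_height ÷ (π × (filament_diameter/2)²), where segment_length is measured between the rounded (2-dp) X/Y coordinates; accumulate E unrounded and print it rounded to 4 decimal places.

G0 X-2.66 Y0.00 Z5.80
G1 X-2.30 Y-1.33 E0.0108
G1 X-1.33 Y-2.30 E0.0216
G1 X0.00 Y-2.66 E0.0324
G1 X1.33 Y-2.30 E0.0431
G1 X2.30 Y-1.33 E0.0539
G1 X2.66 Y0.00 E0.0647
G1 X2.30 Y1.33 E0.0755
G1 X1.33 Y2.30 E0.0863
G1 X0.00 Y2.66 E0.0971
G1 X-1.33 Y2.30 E0.1079
G1 X-2.30 Y1.33 E0.1186
G1 X-2.66 Y0.00 E0.1294

At z = 5.8 mm: the cone: at t=0.892 of its height the radius interpolates to r₁+(r₂−r₁)t = 2.662, giving a regular 12-gon of that circumradius; the cone at (-3, 10) is absent (z outside [6.5, 22.5]); Merging all regions: only the cone is present, so the union is just that shape — 1 connected region. The outline is a single polygon with 12 vertices. Extrusion per mm of travel: 0.25 × 0.2 / (π × 1.425²) = 0.007838. Accumulating E over each segment gives final E = 0.1294.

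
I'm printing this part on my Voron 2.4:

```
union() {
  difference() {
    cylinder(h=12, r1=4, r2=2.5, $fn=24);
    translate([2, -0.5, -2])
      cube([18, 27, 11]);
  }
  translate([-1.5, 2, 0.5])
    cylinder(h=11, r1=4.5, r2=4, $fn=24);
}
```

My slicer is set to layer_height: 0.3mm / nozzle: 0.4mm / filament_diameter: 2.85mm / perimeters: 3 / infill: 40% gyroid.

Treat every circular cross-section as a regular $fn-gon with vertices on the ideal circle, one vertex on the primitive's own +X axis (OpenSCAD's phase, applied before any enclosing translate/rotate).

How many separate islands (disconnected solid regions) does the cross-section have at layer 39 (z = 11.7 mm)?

1

At z = 11.7 mm: the cone (r1=4→r2=2.5) has section circumradius 2.538 here — a regular 24-gon; the cube at (2, -0.5) is absent (z outside [-2, 9]); After the difference (first − rest): none of the subtracted shapes is present at this height, so the cone is unchanged — 1 connected region; the cone at (-1.5, 2) is not intersected at this z (z outside [0.5, 11.5]); Merging all regions: only that combined region is present, so the union is just that shape — 1 connected region. Overall, the cross-section is a single solid region. Island count = 1.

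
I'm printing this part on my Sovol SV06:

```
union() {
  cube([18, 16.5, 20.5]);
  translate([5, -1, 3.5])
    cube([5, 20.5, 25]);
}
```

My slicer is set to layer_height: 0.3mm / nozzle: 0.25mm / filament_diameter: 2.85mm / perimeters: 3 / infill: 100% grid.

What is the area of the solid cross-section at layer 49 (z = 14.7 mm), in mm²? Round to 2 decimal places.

317.00 mm²

At z = 14.7 mm: the cube is present — its section is the full 18×16.5 rectangle (area 297.00 mm²); the cube at (5, -1) (footprint 5×20.5) is included at this height (area 102.50 mm²); Combining (union): the regions partially overlap — summed areas 399.50 mm² minus the doubly-counted overlap 82.50 mm² gives 317.00 mm² — area = 317.00 mm². Overall, the cross-section is a single solid region. Net area = 317.00 mm².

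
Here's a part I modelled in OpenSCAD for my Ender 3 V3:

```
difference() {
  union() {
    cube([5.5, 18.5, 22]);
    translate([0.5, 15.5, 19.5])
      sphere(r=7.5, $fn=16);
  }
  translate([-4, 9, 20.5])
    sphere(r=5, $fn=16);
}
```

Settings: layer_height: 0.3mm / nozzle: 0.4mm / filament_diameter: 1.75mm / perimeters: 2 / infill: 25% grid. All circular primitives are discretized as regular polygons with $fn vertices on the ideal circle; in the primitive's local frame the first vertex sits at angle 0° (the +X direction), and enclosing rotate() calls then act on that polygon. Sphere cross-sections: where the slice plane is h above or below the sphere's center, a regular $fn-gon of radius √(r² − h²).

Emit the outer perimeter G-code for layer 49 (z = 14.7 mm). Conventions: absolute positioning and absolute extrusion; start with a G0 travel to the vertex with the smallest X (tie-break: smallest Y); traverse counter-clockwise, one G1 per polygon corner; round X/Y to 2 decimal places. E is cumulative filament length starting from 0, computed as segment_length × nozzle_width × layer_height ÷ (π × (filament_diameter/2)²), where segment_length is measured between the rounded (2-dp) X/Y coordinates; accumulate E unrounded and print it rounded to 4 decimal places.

At z = 14.7 mm: the cube is present — its section is the full 5.5×18.5 rectangle; the sphere at (0.5, 15.5): section is a regular 16-gon, circumradius = √(r²−h²) = √(7.5²−4.8²) = 5.763; Combining (union): the regions partially overlap (shared area 43.47 mm²), so overlapping operands fuse into one piece — 1 connected region; the sphere at (-4, 9) is absent (|z−center|=5.800 > r=5); Subtracting the remaining from the first: none of the subtracted shapes is present at this height, so that combined region is unchanged — 1 connected region. The outline is a single polygon with 20 vertices. Extrusion per mm of travel: 0.4 × 0.3 / (π × 0.875²) = 0.049890. Accumulating E over each segment gives final E = 2.8728.

G0 X-5.26 Y15.50 Z14.70
G1 X-4.82 Y13.29 E0.1124
G1 X-3.57 Y11.43 E0.2242
G1 X-1.71 Y10.18 E0.3360
G1 X0.00 Y9.84 E0.4230
G1 X0.00 Y0.00 E0.9139
G1 X5.50 Y0.00 E1.1883
G1 X5.50 Y12.81 E1.8274
G1 X5.82 Y13.29 E1.8562
G1 X6.26 Y15.50 E1.9686
G1 X5.82 Y17.71 E2.0810
G1 X5.50 Y18.19 E2.1098
G1 X5.50 Y18.50 E2.1253
G1 X5.29 Y18.50 E2.1358
G1 X4.57 Y19.57 E2.2001
G1 X2.71 Y20.82 E2.3119
G1 X0.50 Y21.26 E2.4243
G1 X-1.71 Y20.82 E2.5368
G1 X-3.57 Y19.57 E2.6486
G1 X-4.82 Y17.71 E2.7604
G1 X-5.26 Y15.50 E2.8728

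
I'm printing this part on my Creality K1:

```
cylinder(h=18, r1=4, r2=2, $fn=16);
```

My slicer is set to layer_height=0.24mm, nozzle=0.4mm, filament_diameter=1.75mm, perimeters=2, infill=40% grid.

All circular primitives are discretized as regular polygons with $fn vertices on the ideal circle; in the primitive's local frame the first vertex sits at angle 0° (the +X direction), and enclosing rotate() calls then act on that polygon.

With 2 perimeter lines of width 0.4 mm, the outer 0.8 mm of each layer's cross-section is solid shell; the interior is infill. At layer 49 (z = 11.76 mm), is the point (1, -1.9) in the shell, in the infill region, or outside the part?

At z = 11.76 mm: the cone contributes a regular 16-gon of circumradius 2.693 (interpolated between r1=4 and r2=2 at t=0.653). Overall, the cross-section is a single solid region. The nearest boundary edge runs (1.03, -2.49)→(1.90, -1.90); distance from the point to it = 0.51 mm. The point is inside the cross-section, 0.51 mm from the nearest boundary — within the 0.8 mm shell band (2 × 0.4).

shell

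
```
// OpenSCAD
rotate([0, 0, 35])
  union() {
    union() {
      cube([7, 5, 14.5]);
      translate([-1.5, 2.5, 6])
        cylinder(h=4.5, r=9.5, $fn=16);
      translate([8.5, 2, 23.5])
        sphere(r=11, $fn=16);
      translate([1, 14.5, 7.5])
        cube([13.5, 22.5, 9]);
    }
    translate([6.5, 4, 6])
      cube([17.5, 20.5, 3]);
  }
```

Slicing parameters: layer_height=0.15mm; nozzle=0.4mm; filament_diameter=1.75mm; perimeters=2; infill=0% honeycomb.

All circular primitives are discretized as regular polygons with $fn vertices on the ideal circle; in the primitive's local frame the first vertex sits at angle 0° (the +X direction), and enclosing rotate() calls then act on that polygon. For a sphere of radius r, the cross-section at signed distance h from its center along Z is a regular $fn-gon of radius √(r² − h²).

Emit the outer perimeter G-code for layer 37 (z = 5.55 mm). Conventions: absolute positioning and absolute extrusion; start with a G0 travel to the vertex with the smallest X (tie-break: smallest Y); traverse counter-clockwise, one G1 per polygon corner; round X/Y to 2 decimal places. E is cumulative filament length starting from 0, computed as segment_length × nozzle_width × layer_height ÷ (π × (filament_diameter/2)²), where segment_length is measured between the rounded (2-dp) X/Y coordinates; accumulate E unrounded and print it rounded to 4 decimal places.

At z = 5.55 mm: the cube (footprint 7×5) is included at this height; the cylinder at (-1.5, 2.5) is absent (z outside [6, 10.5]); the sphere at (8.5, 2) is not intersected at this z (|z−center|=17.950 > r=11); the cube at (1, 14.5) is not intersected at this z (z outside [7.5, 16.5]); Combining (union): only the 7×5 cube is present, so the union is just that shape — 1 connected region; the cube at (6.5, 4) is absent (z outside [6, 9]); Combining (union): only that combined region is present, so the union is just that shape — 1 connected region; (whole slice rotated 35° about Z — lengths, areas and connectivity unchanged). The outline is a single polygon with 4 vertices. Extrusion per mm of travel: 0.4 × 0.15 / (π × 0.875²) = 0.024945. Accumulating E over each segment gives final E = 0.5986.

G0 X-2.87 Y4.10 Z5.55
G1 X0.00 Y0.00 E0.1248
G1 X5.73 Y4.02 E0.2994
G1 X2.87 Y8.11 E0.4239
G1 X-2.87 Y4.10 E0.5986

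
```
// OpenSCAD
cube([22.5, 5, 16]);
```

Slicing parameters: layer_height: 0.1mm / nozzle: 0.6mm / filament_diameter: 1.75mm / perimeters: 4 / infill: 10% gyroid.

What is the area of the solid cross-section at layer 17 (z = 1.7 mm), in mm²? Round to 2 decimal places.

112.50 mm²

At z = 1.7 mm: the 22.5×5 cube contributes its full rectangle (area 112.50 mm²). Overall, the cross-section is a single solid region. Net area = 112.50 mm².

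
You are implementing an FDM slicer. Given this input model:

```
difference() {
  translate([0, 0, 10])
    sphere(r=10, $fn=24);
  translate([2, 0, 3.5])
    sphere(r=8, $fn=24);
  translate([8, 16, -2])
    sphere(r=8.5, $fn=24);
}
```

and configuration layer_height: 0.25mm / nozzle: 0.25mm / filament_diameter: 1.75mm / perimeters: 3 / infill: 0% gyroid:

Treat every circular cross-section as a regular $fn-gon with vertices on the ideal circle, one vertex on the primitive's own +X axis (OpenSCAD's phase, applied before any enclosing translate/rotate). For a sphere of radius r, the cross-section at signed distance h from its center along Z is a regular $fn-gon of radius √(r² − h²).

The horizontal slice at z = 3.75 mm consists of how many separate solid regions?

1

At z = 3.75 mm: the r=10 sphere contributes a regular 24-gon of circumradius √(10²−6.25²) = 7.806; the r=8 sphere at (2, 0) contributes a regular 24-gon of circumradius √(8²−0.25²) = 7.996; the r=8.5 sphere at (8, 16) contributes a regular 24-gon of circumradius √(8.5²−5.75²) = 6.260; After the difference (first − rest): starting from the r=10 sphere, the r=8 sphere at (2, 0) partially overlaps it — only the 162.44 mm² overlap (of its 198.58 mm²) is removed, clipping the outline; the r=8.5 sphere at (8, 16) misses the remaining region (no effect) — 1 connected region. The result has 1 disconnected region.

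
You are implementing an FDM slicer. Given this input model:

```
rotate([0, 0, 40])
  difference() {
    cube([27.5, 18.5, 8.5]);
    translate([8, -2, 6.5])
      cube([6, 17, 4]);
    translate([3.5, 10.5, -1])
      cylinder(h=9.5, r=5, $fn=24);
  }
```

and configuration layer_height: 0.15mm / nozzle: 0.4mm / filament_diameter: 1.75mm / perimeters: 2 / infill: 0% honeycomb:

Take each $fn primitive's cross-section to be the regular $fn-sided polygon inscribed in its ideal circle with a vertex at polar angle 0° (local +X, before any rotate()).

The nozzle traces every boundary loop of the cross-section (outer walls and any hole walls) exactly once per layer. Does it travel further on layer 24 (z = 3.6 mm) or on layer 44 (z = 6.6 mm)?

layer 44 (z = 6.6 mm)

Layer 24 (z = 3.6): the cube is present — its section is the full 27.5×18.5 rectangle (perimeter 92.00 mm); the cube at (8, -2) is not intersected at this z (z outside [6.5, 10.5]); the r=5 cylinder at (3.5, 10.5) gives a regular 24-gon of circumradius 5 (constant along its height) (perimeter = 2·24·5.000·sin(180°/24) = 31.33 mm); After the difference (first − rest): starting from the 27.5×18.5 cube, the r=5 cylinder at (3.5, 10.5) partially overlaps it — only the 70.48 mm² overlap (of its 77.65 mm²) is removed, clipping the outline — boundary = 108.28 mm; (rotated 40° about Z; rotation is an isometry so areas/perimeters/island counts are preserved). So its perimeter = 108.28 mm. Layer 44 (z = 6.6): the cube is present — its section is the full 27.5×18.5 rectangle (perimeter 92.00 mm); the cube at (8, -2) is present — its section is the full 6×17 rectangle (perimeter 46.00 mm); the r=5 cylinder at (3.5, 10.5) contributes a regular 24-gon of circumradius 5 (perimeter = 2·24·5.000·sin(180°/24) = 31.33 mm); Subtracting the remaining from the first: starting from the 27.5×18.5 cube, the 6×17 cube at (8, -2) partially overlaps it — only the 90.00 mm² overlap (of its 102.00 mm²) is removed, clipping the outline; the r=5 cylinder at (3.5, 10.5) partially overlaps it — only the 69.15 mm² overlap (of its 77.65 mm²) is removed, clipping the outline — boundary = 129.77 mm; (rotated 40° about Z; rotation is an isometry so areas/perimeters/island counts are preserved). So its perimeter = 129.77 mm. Layer 44 is larger (129.77 vs 108.28 mm).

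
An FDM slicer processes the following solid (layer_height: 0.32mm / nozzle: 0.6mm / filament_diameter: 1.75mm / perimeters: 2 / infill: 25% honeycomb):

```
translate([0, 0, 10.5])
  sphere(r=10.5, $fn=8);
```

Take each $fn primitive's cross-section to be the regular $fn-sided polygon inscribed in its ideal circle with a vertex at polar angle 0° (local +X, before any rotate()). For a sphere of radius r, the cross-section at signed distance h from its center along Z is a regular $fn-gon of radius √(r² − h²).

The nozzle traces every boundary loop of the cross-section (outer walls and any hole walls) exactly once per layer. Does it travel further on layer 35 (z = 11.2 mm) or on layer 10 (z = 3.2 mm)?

Layer 35 (z = 11.2): the r=10.5 sphere slices to a regular 8-gon of circumradius 10.477 (√(r²−h²) with h=0.7 from center) (perimeter = 2·8·10.477·sin(180°/8) = 64.15 mm). So its perimeter = 64.15 mm. Layer 10 (z = 3.2): the r=10.5 sphere slices to a regular 8-gon of circumradius 7.547 (√(r²−h²) with h=7.3 from center) (perimeter = 2·8·7.547·sin(180°/8) = 46.21 mm). So its perimeter = 46.21 mm. Layer 35 is larger (64.15 vs 46.21 mm).

layer 35 (z = 11.2 mm)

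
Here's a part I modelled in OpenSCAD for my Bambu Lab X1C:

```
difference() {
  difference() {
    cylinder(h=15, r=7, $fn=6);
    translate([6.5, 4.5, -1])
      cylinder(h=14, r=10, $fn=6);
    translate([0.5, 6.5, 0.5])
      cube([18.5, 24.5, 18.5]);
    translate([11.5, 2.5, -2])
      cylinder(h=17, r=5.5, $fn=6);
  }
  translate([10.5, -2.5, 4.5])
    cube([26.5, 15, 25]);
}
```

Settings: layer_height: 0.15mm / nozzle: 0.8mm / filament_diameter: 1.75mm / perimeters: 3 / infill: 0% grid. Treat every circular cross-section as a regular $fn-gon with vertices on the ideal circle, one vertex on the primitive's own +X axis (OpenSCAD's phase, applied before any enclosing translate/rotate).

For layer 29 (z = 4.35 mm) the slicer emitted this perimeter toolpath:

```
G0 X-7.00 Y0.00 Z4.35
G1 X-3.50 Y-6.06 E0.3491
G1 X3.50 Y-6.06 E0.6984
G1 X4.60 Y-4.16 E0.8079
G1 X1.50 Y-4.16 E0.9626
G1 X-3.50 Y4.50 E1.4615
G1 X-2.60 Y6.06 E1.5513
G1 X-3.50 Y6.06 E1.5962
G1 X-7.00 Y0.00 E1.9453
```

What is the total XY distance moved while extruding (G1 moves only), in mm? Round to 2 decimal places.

Sum the Euclidean lengths of each G1 segment: total = 38.99 mm.

38.99 mm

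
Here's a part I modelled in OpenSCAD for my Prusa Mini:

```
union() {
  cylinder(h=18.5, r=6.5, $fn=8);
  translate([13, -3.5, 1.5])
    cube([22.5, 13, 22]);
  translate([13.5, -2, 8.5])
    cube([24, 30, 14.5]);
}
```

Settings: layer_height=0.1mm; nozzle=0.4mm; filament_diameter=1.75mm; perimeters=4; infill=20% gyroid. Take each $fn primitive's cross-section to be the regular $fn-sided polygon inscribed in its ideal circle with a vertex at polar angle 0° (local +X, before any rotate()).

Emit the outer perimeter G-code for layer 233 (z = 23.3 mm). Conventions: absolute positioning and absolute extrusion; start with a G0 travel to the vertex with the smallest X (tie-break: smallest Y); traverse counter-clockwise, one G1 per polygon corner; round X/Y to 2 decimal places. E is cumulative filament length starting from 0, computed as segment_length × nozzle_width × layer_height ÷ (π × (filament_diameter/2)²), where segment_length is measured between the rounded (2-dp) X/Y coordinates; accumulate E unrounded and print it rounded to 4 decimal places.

At z = 23.3 mm: the cylinder is not intersected at this z (z outside [0, 18.5]); the cube at (13, -3.5) (footprint 22.5×13) is included at this height; the cube at (13.5, -2) is not intersected at this z (z outside [8.5, 23]); Taking the union: only the 22.5×13 cube at (13, -3.5) is present, so the union is just that shape — 1 connected region. The outline is a single polygon with 4 vertices. Extrusion per mm of travel: 0.4 × 0.1 / (π × 0.875²) = 0.016630. Accumulating E over each segment gives final E = 1.1807.

G0 X13.00 Y-3.50 Z23.30
G1 X35.50 Y-3.50 E0.3742
G1 X35.50 Y9.50 E0.5904
G1 X13.00 Y9.50 E0.9645
G1 X13.00 Y-3.50 E1.1807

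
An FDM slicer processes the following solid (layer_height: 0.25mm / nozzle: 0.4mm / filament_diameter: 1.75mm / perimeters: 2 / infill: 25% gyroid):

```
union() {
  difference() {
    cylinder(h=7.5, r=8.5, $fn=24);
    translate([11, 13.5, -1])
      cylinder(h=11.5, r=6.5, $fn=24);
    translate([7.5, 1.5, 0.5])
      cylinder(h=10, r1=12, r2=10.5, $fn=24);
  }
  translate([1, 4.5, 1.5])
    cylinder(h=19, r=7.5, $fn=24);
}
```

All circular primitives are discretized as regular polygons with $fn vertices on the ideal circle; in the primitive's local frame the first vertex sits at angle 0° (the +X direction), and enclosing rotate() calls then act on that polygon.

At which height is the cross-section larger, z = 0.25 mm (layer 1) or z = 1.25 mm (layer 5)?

Layer 1 (z = 0.25): the r=8.5 cylinder gives a regular 24-gon of circumradius 8.5 (constant along its height) (area = (24/2)·8.500²·sin(360°/24) = 224.40 mm²); the r=6.5 cylinder at (11, 13.5) gives a regular 24-gon of circumradius 6.5 (constant along its height) (area = (24/2)·6.500²·sin(360°/24) = 131.22 mm²); the cone at (7.5, 1.5) is not intersected at this z (z outside [0.5, 10.5]); Taking the first minus the rest: starting from the r=8.5 cylinder (224.40 mm²), the r=6.5 cylinder at (11, 13.5) misses the remaining region (no effect) — area = 224.40 mm²; the cylinder at (1, 4.5) is not intersected at this z (z outside [1.5, 20.5]); Combining (union): only the result so far is present, so the union is just that shape — area = 224.40 mm². So its area = 224.40 mm². Layer 5 (z = 1.25): the r=8.5 cylinder contributes a regular 24-gon of circumradius 8.5 (area = (24/2)·8.500²·sin(360°/24) = 224.40 mm²); the r=6.5 cylinder at (11, 13.5) contributes a regular 24-gon of circumradius 6.5 (area = (24/2)·6.500²·sin(360°/24) = 131.22 mm²); the cone at (7.5, 1.5) (r1=12→r2=10.5) has section circumradius 11.887 here — a regular 24-gon (area = (24/2)·11.887²·sin(360°/24) = 438.89 mm²); Subtracting the remaining from the first: starting from the r=8.5 cylinder (224.40 mm²), the r=6.5 cylinder at (11, 13.5) misses the remaining region (no effect); the cone at (7.5, 1.5) partially overlaps it — only the 164.04 mm² overlap (of its 438.89 mm²) is removed, clipping the outline — area = 60.36 mm²; the cylinder at (1, 4.5) is not intersected at this z (z outside [1.5, 20.5]); Merging all regions: only that combined region is present, so the union is just that shape — area = 60.36 mm². So its area = 60.36 mm². Layer 1 is larger (224.40 vs 60.36 mm²).

layer 1 (z = 0.25 mm)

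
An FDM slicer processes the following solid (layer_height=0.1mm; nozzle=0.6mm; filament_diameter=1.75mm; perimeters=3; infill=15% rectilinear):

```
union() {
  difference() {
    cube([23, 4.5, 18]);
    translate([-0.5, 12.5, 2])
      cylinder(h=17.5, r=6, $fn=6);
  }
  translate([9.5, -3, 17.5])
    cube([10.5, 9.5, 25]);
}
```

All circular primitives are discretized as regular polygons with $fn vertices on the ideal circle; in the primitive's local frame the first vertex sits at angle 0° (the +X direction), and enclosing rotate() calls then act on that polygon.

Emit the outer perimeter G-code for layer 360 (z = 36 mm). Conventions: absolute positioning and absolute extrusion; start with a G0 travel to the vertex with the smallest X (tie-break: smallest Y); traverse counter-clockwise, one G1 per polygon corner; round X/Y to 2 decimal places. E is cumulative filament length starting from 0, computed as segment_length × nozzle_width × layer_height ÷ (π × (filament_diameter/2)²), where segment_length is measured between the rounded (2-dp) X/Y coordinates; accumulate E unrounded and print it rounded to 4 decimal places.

At z = 36 mm: the cube is not intersected at this z (z outside [0, 18]); the cylinder at (-0.5, 12.5) is absent (z outside [2, 19.5]); Subtracting the remaining from the first: the first operand is absent here, so nothing remains; the 10.5×9.5 cube at (9.5, -3) contributes its full rectangle; Merging all regions: only the 10.5×9.5 cube at (9.5, -3) is present, so the union is just that shape — 1 connected region. The outline is a single polygon with 4 vertices. Extrusion per mm of travel: 0.6 × 0.1 / (π × 0.875²) = 0.024945. Accumulating E over each segment gives final E = 0.9978.

G0 X9.50 Y-3.00 Z36.00
G1 X20.00 Y-3.00 E0.2619
G1 X20.00 Y6.50 E0.4989
G1 X9.50 Y6.50 E0.7608
G1 X9.50 Y-3.00 E0.9978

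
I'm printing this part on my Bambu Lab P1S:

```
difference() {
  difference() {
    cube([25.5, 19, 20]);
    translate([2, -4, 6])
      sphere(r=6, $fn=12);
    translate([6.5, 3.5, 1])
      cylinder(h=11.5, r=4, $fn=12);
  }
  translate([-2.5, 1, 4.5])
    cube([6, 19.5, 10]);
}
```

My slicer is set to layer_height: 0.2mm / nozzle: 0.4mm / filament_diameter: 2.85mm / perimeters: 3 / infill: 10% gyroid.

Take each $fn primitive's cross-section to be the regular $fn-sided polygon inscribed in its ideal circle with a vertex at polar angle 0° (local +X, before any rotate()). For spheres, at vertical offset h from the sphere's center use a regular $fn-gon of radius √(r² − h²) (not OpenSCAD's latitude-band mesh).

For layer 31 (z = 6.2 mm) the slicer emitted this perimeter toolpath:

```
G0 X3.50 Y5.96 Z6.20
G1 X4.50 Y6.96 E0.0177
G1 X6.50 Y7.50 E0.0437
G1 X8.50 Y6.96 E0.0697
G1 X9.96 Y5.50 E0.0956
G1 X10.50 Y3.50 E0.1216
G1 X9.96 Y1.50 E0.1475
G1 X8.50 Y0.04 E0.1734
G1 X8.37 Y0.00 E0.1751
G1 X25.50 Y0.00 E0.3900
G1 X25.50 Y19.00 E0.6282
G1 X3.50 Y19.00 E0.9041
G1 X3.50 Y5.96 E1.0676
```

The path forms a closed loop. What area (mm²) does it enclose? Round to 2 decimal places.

373.57 mm²

Apply the shoelace formula to the sequence of (X, Y) vertices; enclosed area = 373.57 mm².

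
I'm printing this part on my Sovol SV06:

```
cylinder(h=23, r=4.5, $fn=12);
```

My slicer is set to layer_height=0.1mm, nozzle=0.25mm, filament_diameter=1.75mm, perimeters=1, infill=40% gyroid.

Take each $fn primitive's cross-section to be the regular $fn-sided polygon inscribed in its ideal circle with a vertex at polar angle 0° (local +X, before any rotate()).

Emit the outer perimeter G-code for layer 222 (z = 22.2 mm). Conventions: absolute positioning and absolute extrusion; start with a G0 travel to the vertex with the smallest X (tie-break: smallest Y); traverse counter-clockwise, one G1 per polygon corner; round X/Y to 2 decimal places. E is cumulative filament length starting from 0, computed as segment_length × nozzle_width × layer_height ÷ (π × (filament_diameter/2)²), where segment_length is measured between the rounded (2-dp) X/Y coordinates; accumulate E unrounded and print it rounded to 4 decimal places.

At z = 22.2 mm: the r=4.5 cylinder gives a regular 12-gon of circumradius 4.5 (constant along its height). The outline is a single polygon with 12 vertices. Extrusion per mm of travel: 0.25 × 0.1 / (π × 0.875²) = 0.010394. Accumulating E over each segment gives final E = 0.2906.

G0 X-4.50 Y0.00 Z22.20
G1 X-3.90 Y-2.25 E0.0242
G1 X-2.25 Y-3.90 E0.0485
G1 X0.00 Y-4.50 E0.0727
G1 X2.25 Y-3.90 E0.0969
G1 X3.90 Y-2.25 E0.1211
G1 X4.50 Y0.00 E0.1453
G1 X3.90 Y2.25 E0.1695
G1 X2.25 Y3.90 E0.1938
G1 X0.00 Y4.50 E0.2180
G1 X-2.25 Y3.90 E0.2422
G1 X-3.90 Y2.25 E0.2664
G1 X-4.50 Y0.00 E0.2906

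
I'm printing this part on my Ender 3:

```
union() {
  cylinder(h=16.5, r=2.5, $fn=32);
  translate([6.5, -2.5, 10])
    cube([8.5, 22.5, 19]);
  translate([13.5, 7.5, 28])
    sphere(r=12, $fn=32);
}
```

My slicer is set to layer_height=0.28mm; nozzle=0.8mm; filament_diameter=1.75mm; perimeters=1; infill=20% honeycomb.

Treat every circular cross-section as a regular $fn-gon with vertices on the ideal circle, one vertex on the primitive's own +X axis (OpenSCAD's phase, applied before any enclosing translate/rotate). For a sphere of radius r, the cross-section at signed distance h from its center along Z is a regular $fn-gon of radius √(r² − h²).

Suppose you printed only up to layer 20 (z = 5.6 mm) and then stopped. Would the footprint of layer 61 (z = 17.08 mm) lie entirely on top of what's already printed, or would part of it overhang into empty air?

Compare the two slices. At z = 5.6: the r=2.5 cylinder gives a regular 32-gon of circumradius 2.5 (constant along its height) (area = (32/2)·2.500²·sin(360°/32) = 19.51 mm²); the cube at (6.5, -2.5) is not intersected at this z (z outside [10, 29]); the sphere at (13.5, 7.5) is not intersected at this z (|z−center|=22.400 > r=12); Combining (union): only the r=2.5 cylinder is present, so the union is just that shape — area = 19.51 mm². At z = 17.08: the cylinder is not intersected at this z (z outside [0, 16.5]); the 8.5×22.5 cube at (6.5, -2.5) contributes its full rectangle (area 191.25 mm²); the r=12 sphere at (13.5, 7.5) slices to a regular 32-gon of circumradius 4.975 (√(r²−h²) with h=10.92 from center) (area = (32/2)·4.975²·sin(360°/32) = 77.27 mm²); Taking the union: the regions partially overlap — summed areas 268.52 mm² minus the doubly-counted overlap 53.28 mm² gives 215.24 mm² — area = 215.24 mm². Checking containment: at z = 17.08 the cross-section extends beyond the z = 5.6 cross-section by about 215.24 mm².

part overhangs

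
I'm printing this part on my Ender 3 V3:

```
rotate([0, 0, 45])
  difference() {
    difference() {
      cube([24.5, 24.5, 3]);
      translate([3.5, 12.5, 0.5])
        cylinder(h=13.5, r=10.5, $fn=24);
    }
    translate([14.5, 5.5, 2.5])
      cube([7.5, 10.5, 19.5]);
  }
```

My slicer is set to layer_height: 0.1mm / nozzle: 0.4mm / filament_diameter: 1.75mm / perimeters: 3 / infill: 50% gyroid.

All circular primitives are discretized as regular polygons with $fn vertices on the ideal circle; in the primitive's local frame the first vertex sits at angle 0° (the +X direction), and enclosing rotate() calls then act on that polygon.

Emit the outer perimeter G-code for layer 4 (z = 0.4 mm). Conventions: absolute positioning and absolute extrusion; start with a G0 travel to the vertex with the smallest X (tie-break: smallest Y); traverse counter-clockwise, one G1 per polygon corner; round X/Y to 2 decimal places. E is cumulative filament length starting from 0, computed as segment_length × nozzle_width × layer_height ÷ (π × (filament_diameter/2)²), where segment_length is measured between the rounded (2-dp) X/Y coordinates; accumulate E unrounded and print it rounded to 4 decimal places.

At z = 0.4 mm: the cube (footprint 24.5×24.5) is included at this height; the cylinder at (3.5, 12.5) is absent (z outside [0.5, 14]); Subtracting the remaining from the first: none of the subtracted shapes is present at this height, so the 24.5×24.5 cube is unchanged — 1 connected region; the cube at (14.5, 5.5) is not intersected at this z (z outside [2.5, 22]); Subtracting the remaining from the first: none of the subtracted shapes is present at this height, so the result so far is unchanged — 1 connected region; (rotated 45° about Z; rotation is an isometry so areas/perimeters/island counts are preserved). The outline is a single polygon with 4 vertices. Extrusion per mm of travel: 0.4 × 0.1 / (π × 0.875²) = 0.016630. Accumulating E over each segment gives final E = 1.6296.

G0 X-17.32 Y17.32 Z0.40
G1 X0.00 Y0.00 E0.4073
G1 X17.32 Y17.32 E0.8147
G1 X0.00 Y34.65 E1.2221
G1 X-17.32 Y17.32 E1.6296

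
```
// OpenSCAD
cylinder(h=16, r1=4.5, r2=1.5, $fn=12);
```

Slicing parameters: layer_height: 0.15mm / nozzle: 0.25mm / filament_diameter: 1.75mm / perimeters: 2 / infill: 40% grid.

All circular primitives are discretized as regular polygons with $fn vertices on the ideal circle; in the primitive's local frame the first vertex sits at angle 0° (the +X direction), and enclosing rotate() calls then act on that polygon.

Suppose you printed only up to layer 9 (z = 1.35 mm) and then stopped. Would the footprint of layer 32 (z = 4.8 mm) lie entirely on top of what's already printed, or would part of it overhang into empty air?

Compare the two slices. At z = 1.35: the cone (r1=4.5→r2=1.5) has section circumradius 4.247 here — a regular 12-gon (area = (12/2)·4.247²·sin(360°/12) = 54.11 mm²). At z = 4.8: the cone (r1=4.5→r2=1.5) has section circumradius 3.600 here — a regular 12-gon (area = (12/2)·3.600²·sin(360°/12) = 38.88 mm²). Checking containment: the cross-section at z = 4.8 is a subset of the cross-section at z = 1.35.

entirely on top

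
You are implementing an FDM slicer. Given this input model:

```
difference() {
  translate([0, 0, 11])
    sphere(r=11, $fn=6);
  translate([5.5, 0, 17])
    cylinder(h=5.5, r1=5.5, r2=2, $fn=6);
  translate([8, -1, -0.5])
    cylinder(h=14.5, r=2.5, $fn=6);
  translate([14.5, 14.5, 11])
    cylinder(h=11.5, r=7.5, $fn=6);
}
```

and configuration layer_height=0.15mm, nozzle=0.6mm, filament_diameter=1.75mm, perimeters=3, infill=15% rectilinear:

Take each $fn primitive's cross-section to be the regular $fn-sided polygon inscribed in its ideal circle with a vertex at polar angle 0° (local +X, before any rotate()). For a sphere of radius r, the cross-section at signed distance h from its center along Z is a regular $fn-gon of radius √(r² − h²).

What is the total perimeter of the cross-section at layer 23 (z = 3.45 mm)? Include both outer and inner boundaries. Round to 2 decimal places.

48.58 mm

At z = 3.45 mm: the sphere: section is a regular 6-gon, circumradius = √(r²−h²) = √(11²−7.55²) = 8.000 (perimeter = 2·6·8.000·sin(180°/6) = 48.00 mm); the cone at (5.5, 0) is not intersected at this z (z outside [17, 22.5]); the r=2.5 cylinder at (8, -1) contributes a regular 6-gon of circumradius 2.5 (perimeter = 2·6·2.500·sin(180°/6) = 15.00 mm); the cylinder at (14.5, 14.5) is absent (z outside [11, 22.5]); Taking the first minus the rest: starting from the r=11 sphere, the r=2.5 cylinder at (8, -1) partially overlaps it — only the 4.98 mm² overlap (of its 16.24 mm²) is removed, clipping the outline — boundary = 48.58 mm. Overall, the cross-section is a single solid region. Total boundary length (outer) = 48.58 mm.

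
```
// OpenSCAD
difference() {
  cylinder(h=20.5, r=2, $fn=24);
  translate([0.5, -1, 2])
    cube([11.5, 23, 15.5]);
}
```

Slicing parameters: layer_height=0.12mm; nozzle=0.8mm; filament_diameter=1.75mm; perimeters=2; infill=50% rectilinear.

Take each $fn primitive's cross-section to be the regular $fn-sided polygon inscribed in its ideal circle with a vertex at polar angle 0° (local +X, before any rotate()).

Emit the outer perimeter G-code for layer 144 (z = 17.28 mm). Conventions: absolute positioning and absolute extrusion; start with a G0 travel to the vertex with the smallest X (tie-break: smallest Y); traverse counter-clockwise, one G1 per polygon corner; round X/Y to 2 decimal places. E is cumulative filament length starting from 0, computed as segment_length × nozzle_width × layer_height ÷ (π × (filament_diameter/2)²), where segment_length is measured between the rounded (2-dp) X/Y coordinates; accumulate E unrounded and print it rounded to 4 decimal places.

G0 X-2.00 Y0.00 Z17.28
G1 X-1.93 Y-0.52 E0.0209
G1 X-1.73 Y-1.00 E0.0417
G1 X-1.41 Y-1.41 E0.0625
G1 X-1.00 Y-1.73 E0.0832
G1 X-0.52 Y-1.93 E0.1040
G1 X0.00 Y-2.00 E0.1249
G1 X0.52 Y-1.93 E0.1458
G1 X1.00 Y-1.73 E0.1666
G1 X1.41 Y-1.41 E0.1874
G1 X1.73 Y-1.00 E0.2081
G1 X0.50 Y-1.00 E0.2572
G1 X0.50 Y1.93 E0.3742
G1 X0.00 Y2.00 E0.3943
G1 X-0.52 Y1.93 E0.4152
G1 X-1.00 Y1.73 E0.4360
G1 X-1.41 Y1.41 E0.4568
G1 X-1.73 Y1.00 E0.4775
G1 X-1.93 Y0.52 E0.4983
G1 X-2.00 Y0.00 E0.5192

At z = 17.28 mm: the r=2 cylinder gives a regular 24-gon of circumradius 2 (constant along its height); the cube at (0.5, -1) (footprint 11.5×23) is included at this height; Subtracting the remaining from the first: starting from the r=2 cylinder, the 11.5×23 cube at (0.5, -1) partially overlaps it — only the 3.52 mm² overlap (of its 264.50 mm²) is removed, clipping the outline — 1 connected region. The outline is a single polygon with 19 vertices. Extrusion per mm of travel: 0.8 × 0.12 / (π × 0.875²) = 0.039912. Accumulating E over each segment gives final E = 0.5192.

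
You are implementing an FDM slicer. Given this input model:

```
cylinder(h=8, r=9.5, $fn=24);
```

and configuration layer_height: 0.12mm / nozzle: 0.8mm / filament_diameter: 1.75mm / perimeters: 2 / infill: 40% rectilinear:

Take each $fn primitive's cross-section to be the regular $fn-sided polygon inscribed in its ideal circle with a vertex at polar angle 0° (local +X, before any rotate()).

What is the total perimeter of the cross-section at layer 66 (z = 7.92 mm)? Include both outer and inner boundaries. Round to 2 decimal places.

At z = 7.92 mm: the r=9.5 cylinder gives a regular 24-gon of circumradius 9.5 (constant along its height) (perimeter = 2·24·9.500·sin(180°/24) = 59.52 mm). Overall, the cross-section is a single solid region. Total boundary length (outer) = 59.52 mm.

59.52 mm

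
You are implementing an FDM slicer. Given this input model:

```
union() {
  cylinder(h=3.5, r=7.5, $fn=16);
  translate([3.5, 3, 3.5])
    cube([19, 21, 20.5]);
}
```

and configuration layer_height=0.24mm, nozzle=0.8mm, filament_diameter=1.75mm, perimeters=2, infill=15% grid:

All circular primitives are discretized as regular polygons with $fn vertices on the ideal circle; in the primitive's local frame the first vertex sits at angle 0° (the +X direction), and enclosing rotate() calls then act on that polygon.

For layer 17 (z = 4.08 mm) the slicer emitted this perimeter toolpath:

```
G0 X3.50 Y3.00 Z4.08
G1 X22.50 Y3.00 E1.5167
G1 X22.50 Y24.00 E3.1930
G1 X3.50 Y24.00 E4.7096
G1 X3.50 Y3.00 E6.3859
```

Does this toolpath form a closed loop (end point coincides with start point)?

Start point (G0): (3.50, 3.00). End point (last G1): the path returns to the start — closed.

yes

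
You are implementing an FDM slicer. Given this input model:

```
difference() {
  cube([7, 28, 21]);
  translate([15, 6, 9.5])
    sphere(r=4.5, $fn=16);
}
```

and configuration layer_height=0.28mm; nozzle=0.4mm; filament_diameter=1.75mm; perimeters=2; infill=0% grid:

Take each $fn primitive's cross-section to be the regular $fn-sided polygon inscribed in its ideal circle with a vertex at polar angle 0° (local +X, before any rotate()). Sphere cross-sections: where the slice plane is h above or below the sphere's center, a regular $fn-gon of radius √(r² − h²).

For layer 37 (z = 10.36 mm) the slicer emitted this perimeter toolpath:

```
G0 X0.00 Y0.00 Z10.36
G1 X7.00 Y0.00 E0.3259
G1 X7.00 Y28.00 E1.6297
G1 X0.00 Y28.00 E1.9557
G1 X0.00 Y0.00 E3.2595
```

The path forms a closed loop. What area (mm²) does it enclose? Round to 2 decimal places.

196.00 mm²

Apply the shoelace formula to the sequence of (X, Y) vertices; enclosed area = 196.00 mm².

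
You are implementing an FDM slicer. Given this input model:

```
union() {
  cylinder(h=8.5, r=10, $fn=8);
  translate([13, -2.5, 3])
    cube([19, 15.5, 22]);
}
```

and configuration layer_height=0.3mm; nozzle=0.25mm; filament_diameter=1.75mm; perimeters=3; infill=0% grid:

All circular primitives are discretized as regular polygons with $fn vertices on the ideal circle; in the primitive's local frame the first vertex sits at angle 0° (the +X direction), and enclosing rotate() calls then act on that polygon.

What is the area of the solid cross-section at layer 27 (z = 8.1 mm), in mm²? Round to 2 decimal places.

At z = 8.1 mm: the cylinder: section is a regular 8-gon, circumradius r=10 (area = (8/2)·10.000²·sin(360°/8) = 282.84 mm²); the 19×15.5 cube at (13, -2.5) contributes its full rectangle (area 294.50 mm²); Taking the union: the 2 present regions are separate (no shared area or edge), so areas and boundary lengths simply add and each stays a separate island — area = 577.34 mm². Overall, the cross-section has 2 separate islands. Net area = 577.34 mm².

577.34 mm²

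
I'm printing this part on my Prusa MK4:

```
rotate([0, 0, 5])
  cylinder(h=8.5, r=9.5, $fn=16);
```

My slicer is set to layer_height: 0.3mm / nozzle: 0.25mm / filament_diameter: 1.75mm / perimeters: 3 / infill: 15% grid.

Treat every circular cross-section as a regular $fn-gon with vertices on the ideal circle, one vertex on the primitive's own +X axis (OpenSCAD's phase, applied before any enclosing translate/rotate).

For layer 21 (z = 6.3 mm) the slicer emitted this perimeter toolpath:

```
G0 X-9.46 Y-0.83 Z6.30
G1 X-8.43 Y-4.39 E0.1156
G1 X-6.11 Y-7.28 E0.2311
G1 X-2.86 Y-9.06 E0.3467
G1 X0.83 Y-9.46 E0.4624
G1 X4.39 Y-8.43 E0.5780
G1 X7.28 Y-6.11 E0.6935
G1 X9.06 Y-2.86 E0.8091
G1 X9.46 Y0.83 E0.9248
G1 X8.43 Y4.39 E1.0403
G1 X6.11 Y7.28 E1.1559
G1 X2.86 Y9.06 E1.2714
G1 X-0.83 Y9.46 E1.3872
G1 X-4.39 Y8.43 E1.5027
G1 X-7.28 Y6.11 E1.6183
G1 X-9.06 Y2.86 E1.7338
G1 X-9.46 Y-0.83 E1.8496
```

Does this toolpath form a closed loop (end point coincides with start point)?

Start point (G0): (-9.46, -0.83). End point (last G1): the path returns to the start — closed.

yes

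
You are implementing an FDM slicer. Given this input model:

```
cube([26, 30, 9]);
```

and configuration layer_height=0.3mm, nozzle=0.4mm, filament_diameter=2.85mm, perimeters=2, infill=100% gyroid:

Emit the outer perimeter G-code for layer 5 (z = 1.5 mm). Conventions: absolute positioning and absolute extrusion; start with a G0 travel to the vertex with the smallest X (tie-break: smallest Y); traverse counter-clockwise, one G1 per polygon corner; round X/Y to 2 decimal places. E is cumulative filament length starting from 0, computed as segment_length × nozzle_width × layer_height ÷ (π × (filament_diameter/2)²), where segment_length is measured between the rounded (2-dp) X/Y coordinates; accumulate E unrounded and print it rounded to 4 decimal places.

At z = 1.5 mm: the 26×30 cube contributes its full rectangle. The outline is a single polygon with 4 vertices. Extrusion per mm of travel: 0.4 × 0.3 / (π × 1.425²) = 0.018811. Accumulating E over each segment gives final E = 2.1068.

G0 X0.00 Y0.00 Z1.50
G1 X26.00 Y0.00 E0.4891
G1 X26.00 Y30.00 E1.0534
G1 X0.00 Y30.00 E1.5425
G1 X0.00 Y0.00 E2.1068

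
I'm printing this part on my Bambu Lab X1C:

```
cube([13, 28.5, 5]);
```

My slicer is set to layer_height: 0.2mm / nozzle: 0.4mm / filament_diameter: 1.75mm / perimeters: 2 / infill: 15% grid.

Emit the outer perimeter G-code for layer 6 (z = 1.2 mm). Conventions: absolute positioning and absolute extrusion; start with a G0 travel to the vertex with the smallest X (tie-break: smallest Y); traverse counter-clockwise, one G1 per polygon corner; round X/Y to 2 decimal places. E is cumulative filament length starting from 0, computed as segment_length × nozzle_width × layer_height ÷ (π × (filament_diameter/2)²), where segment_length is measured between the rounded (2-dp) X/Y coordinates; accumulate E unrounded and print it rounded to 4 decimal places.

At z = 1.2 mm: the cube is present — its section is the full 13×28.5 rectangle. The outline is a single polygon with 4 vertices. Extrusion per mm of travel: 0.4 × 0.2 / (π × 0.875²) = 0.033260. Accumulating E over each segment gives final E = 2.7606.

G0 X0.00 Y0.00 Z1.20
G1 X13.00 Y0.00 E0.4324
G1 X13.00 Y28.50 E1.3803
G1 X0.00 Y28.50 E1.8127
G1 X0.00 Y0.00 E2.7606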